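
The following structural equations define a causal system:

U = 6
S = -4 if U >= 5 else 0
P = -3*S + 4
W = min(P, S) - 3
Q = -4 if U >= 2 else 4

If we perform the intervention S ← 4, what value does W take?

-11

Under do(S=4), the mechanism S = -4 if U >= 5 else 0 is discarded; S is fixed at 4.
P = -3*S + 4  [with S=4]  = -8
W = min(P, S) - 3  [with P=-8, S=4]  = -11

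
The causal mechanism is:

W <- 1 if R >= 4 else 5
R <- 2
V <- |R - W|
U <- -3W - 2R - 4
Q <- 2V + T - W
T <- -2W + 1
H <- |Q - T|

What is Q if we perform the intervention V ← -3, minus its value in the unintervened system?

Under do(V=-3), the mechanism V <- |R - W| is discarded; V is fixed at -3.
W = 1 if R >= 4 else 5  [with R=2]  = 5
T = -2W + 1  [with W=5]  = -9
Q = 2V + T - W  [with V=-3, T=-9, W=5]  = -20
Without intervention: W = 1 if R >= 4 else 5  [with R=2]  = 5; T = -2W + 1  [with W=5]  = -9; V = |R - W|  [with R=2, W=5]  = 3; Q = 2V + T - W  [with V=3, T=-9, W=5]  = -8.
Change = -20 − (-8) = -12.

-12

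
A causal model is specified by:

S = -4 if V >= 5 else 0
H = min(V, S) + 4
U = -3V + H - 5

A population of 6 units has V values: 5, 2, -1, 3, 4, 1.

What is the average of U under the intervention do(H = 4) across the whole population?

-8

do(H=4) breaks H's dependence on V. With H=4 fixed, U across the units is -16, -7, 2, -10, -13, -4, mean -8.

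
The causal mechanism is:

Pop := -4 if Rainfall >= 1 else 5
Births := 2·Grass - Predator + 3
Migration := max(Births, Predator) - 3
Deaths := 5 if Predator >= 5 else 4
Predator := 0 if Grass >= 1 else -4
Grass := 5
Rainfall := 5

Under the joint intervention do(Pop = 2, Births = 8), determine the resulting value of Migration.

Setting Pop = 2, Births = 8 by intervention discards those variables' equations.
Predator = 0 if Grass >= 1 else -4  [with Grass=5]  = 0
Migration = max(Births, Predator) - 3  [with Births=8, Predator=0]  = 5

5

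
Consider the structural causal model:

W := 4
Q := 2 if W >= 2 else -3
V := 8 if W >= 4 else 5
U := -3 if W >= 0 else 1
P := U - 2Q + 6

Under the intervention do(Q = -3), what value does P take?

9

do(Q=-3) replaces the equation Q := 2 if W >= 2 else -3 with the constant Q = -3.
U = -3 if W >= 0 else 1  [with W=4]  = -3
P = U - 2Q + 6  [with U=-3, Q=-3]  = 9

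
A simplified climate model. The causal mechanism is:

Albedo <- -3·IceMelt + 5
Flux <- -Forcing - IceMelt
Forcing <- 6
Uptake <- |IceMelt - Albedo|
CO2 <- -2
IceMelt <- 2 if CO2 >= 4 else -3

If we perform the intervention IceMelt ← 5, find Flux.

do(IceMelt=5) replaces the equation IceMelt <- 2 if CO2 >= 4 else -3 with the constant IceMelt = 5.
Flux = -Forcing - IceMelt  [with Forcing=6, IceMelt=5]  = -11

-11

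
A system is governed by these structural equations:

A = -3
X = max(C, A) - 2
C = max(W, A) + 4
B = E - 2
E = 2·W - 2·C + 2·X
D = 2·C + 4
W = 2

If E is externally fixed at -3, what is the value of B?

-5

The intervention breaks the incoming arrows to E: E = 2·W - 2·C + 2·X no longer applies, and E = -3.
B = E - 2  [with E=-3]  = -5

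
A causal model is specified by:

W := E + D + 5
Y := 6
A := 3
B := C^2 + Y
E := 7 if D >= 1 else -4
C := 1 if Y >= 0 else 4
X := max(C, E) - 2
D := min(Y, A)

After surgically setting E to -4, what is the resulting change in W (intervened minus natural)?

-11

do(E=-4) replaces the equation E := 7 if D >= 1 else -4 with the constant E = -4.
D = min(Y, A)  [with Y=6, A=3]  = 3
W = E + D + 5  [with E=-4, D=3]  = 4
Without intervention: D = min(Y, A)  [with Y=6, A=3]  = 3; E = 7 if D >= 1 else -4  [with D=3]  = 7; W = E + D + 5  [with E=7, D=3]  = 15.
Change = 4 − 15 = -11.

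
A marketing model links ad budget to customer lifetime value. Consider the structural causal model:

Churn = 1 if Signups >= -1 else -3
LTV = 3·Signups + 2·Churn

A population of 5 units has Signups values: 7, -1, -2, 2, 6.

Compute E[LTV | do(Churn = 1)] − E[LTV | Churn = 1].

-3.3

Under do(Churn=1), Churn's equation is replaced by Churn=1 for every unit. Per-unit LTV: 23, -1, -4, 8, 20. Mean = 9.2.
E[LTV|Churn=1] averages over only the 4 units with Churn=1 (Signups = 7, -1, 2, 6): LTV = 23, -1, 8, 20, mean 12.5.
Difference = 9.2 − 12.5 = -3.3.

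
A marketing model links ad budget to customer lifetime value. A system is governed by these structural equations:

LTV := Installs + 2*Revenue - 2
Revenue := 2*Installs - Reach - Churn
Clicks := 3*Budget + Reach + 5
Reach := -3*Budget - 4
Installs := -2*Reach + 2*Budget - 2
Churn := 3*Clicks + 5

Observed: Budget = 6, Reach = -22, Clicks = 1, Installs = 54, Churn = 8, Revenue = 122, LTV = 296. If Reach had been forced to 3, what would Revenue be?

-78

Under do(Reach=3), the mechanism Reach := -3*Budget - 4 is discarded; Reach is fixed at 3.
Clicks = 3*Budget + Reach + 5  [with Budget=6, Reach=3]  = 26
Installs = -2*Reach + 2*Budget - 2  [with Reach=3, Budget=6]  = 4
Churn = 3*Clicks + 5  [with Clicks=26]  = 83
Revenue = 2*Installs - Reach - Churn  [with Installs=4, Reach=3, Churn=83]  = -78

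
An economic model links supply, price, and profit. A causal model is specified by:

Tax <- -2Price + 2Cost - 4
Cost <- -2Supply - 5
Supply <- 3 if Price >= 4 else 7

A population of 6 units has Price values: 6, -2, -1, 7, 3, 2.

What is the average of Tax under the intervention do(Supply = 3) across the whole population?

do(Supply=3) breaks Supply's dependence on Price. With Supply=3 fixed, Tax across the units is -38, -22, -24, -40, -32, -30, mean -31.

-31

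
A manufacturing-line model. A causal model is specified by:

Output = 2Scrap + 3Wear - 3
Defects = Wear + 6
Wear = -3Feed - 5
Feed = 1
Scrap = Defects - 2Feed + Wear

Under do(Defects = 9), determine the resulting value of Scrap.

-1

The intervention breaks the incoming arrows to Defects: Defects = Wear + 6 no longer applies, and Defects = 9.
Wear = -3Feed - 5  [with Feed=1]  = -8
Scrap = Defects - 2Feed + Wear  [with Defects=9, Feed=1, Wear=-8]  = -1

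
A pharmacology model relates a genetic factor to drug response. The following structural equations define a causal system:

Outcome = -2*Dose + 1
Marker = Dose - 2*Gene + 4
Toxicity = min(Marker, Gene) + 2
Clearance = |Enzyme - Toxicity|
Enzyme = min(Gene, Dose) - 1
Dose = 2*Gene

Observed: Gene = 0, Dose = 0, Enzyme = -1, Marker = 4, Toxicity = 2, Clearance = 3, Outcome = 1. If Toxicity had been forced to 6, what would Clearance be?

7

The intervention breaks the incoming arrows to Toxicity: Toxicity = min(Marker, Gene) + 2 no longer applies, and Toxicity = 6.
Dose = 2*Gene  [with Gene=0]  = 0
Enzyme = min(Gene, Dose) - 1  [with Gene=0, Dose=0]  = -1
Clearance = |Enzyme - Toxicity|  [with Enzyme=-1, Toxicity=6]  = 7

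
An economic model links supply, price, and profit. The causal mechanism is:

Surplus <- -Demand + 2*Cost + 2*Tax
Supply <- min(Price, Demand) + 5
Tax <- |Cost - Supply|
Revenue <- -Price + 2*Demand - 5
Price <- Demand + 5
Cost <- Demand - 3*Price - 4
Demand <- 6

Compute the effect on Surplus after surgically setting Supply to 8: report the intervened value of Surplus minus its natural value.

-6

The intervention breaks the incoming arrows to Supply: Supply <- min(Price, Demand) + 5 no longer applies, and Supply = 8.
Price = Demand + 5  [with Demand=6]  = 11
Cost = Demand - 3*Price - 4  [with Demand=6, Price=11]  = -31
Tax = |Cost - Supply|  [with Cost=-31, Supply=8]  = 39
Surplus = -Demand + 2*Cost + 2*Tax  [with Demand=6, Cost=-31, Tax=39]  = 10
Without intervention: Price = Demand + 5  [with Demand=6]  = 11; Supply = min(Price, Demand) + 5  [with Price=11, Demand=6]  = 11; Cost = Demand - 3*Price - 4  [with Demand=6, Price=11]  = -31; Tax = |Cost - Supply|  [with Cost=-31, Supply=11]  = 42; Surplus = -Demand + 2*Cost + 2*Tax  [with Demand=6, Cost=-31, Tax=42]  = 16.
Change = 10 − 16 = -6.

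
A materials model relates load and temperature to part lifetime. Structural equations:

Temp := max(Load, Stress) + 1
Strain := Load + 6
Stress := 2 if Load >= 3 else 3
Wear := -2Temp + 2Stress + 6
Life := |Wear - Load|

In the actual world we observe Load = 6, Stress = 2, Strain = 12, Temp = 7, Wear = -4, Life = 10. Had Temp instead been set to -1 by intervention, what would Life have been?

6

Under do(Temp=-1), the mechanism Temp := max(Load, Stress) + 1 is discarded; Temp is fixed at -1.
Stress = 2 if Load >= 3 else 3  [with Load=6]  = 2
Wear = -2Temp + 2Stress + 6  [with Temp=-1, Stress=2]  = 12
Life = |Wear - Load|  [with Wear=12, Load=6]  = 6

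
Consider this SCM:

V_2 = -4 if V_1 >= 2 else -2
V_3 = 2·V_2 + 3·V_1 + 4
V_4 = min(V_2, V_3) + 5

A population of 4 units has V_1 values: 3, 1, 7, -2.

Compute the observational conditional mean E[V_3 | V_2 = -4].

Conditioning on V_2=-4 selects the 2 unit(s) with V_1 ∈ {3, 7}. Their V_3 values: 5, 17. Mean = 11.

11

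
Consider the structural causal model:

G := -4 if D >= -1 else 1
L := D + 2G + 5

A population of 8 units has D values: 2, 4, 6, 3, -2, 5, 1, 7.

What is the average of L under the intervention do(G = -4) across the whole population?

Under do(G=-4), G's equation is replaced by G=-4 for every unit. Per-unit L: -1, 1, 3, 0, -5, 2, -2, 4. Mean = 0.25.

0.25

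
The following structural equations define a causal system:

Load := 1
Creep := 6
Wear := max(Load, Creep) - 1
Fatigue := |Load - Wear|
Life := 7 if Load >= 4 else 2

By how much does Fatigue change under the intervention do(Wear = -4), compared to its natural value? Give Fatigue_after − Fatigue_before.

The intervention breaks the incoming arrows to Wear: Wear := max(Load, Creep) - 1 no longer applies, and Wear = -4.
Fatigue = |Load - Wear|  [with Load=1, Wear=-4]  = 5
Without intervention: Wear = max(Load, Creep) - 1  [with Load=1, Creep=6]  = 5; Fatigue = |Load - Wear|  [with Load=1, Wear=5]  = 4.
Change = 5 − 4 = 1.

1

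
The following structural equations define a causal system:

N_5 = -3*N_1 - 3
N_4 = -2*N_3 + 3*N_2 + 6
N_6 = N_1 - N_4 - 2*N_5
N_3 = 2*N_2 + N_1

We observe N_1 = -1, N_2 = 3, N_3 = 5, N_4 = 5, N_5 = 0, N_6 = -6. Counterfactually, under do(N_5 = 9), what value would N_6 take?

-24

The intervention breaks the incoming arrows to N_5: N_5 = -3*N_1 - 3 no longer applies, and N_5 = 9.
N_3 = 2*N_2 + N_1  [with N_2=3, N_1=-1]  = 5
N_4 = -2*N_3 + 3*N_2 + 6  [with N_3=5, N_2=3]  = 5
N_6 = N_1 - N_4 - 2*N_5  [with N_1=-1, N_4=5, N_5=9]  = -24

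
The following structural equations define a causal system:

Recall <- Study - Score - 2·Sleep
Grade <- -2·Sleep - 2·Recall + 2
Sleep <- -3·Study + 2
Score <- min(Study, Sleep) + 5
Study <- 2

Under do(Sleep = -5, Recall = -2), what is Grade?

16

Setting Sleep = -5, Recall = -2 by intervention discards those variables' equations.
Grade = -2·Sleep - 2·Recall + 2  [with Sleep=-5, Recall=-2]  = 16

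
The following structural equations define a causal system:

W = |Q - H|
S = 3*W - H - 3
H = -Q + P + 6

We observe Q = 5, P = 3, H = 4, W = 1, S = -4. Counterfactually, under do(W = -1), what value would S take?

-10

Intervening sets W = -1 and removes its equation (W = |Q - H|).
H = -Q + P + 6  [with Q=5, P=3]  = 4
S = 3*W - H - 3  [with W=-1, H=4]  = -10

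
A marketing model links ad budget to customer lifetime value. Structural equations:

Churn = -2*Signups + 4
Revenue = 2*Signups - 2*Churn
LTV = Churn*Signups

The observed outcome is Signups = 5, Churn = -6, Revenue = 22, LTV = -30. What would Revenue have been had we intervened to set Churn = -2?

14

The intervention breaks the incoming arrows to Churn: Churn = -2*Signups + 4 no longer applies, and Churn = -2.
Revenue = 2*Signups - 2*Churn  [with Signups=5, Churn=-2]  = 14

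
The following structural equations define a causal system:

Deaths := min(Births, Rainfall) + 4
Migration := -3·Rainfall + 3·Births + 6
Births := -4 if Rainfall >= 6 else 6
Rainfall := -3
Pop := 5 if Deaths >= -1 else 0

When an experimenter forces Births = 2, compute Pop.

5

do(Births=2) replaces the equation Births := -4 if Rainfall >= 6 else 6 with the constant Births = 2.
Deaths = min(Births, Rainfall) + 4  [with Births=2, Rainfall=-3]  = 1
Pop = 5 if Deaths >= -1 else 0  [with Deaths=1]  = 5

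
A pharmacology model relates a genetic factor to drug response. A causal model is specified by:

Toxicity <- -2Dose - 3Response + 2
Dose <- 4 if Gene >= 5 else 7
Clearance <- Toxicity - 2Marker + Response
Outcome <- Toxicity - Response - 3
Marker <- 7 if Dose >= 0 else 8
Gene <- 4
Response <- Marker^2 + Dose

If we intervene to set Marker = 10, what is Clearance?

-246

The intervention breaks the incoming arrows to Marker: Marker <- 7 if Dose >= 0 else 8 no longer applies, and Marker = 10.
Dose = 4 if Gene >= 5 else 7  [with Gene=4]  = 7
Response = Marker^2 + Dose  [with Marker=10, Dose=7]  = 107
Toxicity = -2Dose - 3Response + 2  [with Dose=7, Response=107]  = -333
Clearance = Toxicity - 2Marker + Response  [with Toxicity=-333, Marker=10, Response=107]  = -246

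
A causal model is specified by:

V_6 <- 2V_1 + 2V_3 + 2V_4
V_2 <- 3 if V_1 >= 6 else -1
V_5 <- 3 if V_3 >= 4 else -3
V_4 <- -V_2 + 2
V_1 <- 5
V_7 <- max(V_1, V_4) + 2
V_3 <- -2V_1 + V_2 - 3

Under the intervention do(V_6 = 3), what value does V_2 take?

do(V_6=3) replaces the equation V_6 <- 2V_1 + 2V_3 + 2V_4 with the constant V_6 = 3.
V_2 is not downstream of the intervention, so its value is determined by the original equations.
V_2 = 3 if V_1 >= 6 else -1  [with V_1=5]  = -1

-1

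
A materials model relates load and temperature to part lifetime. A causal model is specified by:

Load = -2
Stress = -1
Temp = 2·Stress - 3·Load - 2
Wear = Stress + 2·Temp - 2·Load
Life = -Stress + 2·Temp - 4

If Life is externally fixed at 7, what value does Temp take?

do(Life=7) replaces the equation Life = -Stress + 2·Temp - 4 with the constant Life = 7.
Temp is not downstream of the intervention, so its value is determined by the original equations.
Temp = 2·Stress - 3·Load - 2  [with Stress=-1, Load=-2]  = 2

2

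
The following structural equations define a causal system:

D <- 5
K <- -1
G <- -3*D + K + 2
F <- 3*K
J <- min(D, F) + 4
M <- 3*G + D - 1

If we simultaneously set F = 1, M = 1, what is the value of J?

5

Setting F = 1, M = 1 by intervention discards those variables' equations.
J = min(D, F) + 4  [with D=5, F=1]  = 5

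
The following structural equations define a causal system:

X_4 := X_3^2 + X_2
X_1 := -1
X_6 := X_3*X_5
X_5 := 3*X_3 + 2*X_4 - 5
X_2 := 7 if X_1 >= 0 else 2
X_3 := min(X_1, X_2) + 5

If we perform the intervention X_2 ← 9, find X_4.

25

Under do(X_2=9), the mechanism X_2 := 7 if X_1 >= 0 else 2 is discarded; X_2 is fixed at 9.
X_3 = min(X_1, X_2) + 5  [with X_1=-1, X_2=9]  = 4
X_4 = X_3^2 + X_2  [with X_3=4, X_2=9]  = 25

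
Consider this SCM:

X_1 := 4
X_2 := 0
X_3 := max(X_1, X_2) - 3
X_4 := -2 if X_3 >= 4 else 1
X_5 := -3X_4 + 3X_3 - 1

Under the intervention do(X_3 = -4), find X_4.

1

The intervention breaks the incoming arrows to X_3: X_3 := max(X_1, X_2) - 3 no longer applies, and X_3 = -4.
X_4 = -2 if X_3 >= 4 else 1  [with X_3=-4]  = 1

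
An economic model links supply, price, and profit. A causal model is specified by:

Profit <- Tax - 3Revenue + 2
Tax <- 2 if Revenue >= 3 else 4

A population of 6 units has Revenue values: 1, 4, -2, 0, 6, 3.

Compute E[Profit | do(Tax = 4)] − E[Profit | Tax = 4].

-7

Every unit gets Tax=4 under the intervention. Profit values become 3, -6, 12, 6, -12, -3; E[Profit|do(Tax=4)] = 0.
Conditioning on Tax=4 selects the 3 unit(s) with Revenue ∈ {1, -2, 0}. Their Profit values: 3, 12, 6. Mean = 7.
Difference = 0 − 7 = -7.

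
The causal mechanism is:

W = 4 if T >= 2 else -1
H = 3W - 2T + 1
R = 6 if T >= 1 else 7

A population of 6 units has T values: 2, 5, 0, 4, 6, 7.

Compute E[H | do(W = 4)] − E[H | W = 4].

1.6

Under do(W=4), W's equation is replaced by W=4 for every unit. Per-unit H: 9, 3, 13, 5, 1, -1. Mean = 5.
E[H|W=4] averages over only the 5 units with W=4 (T = 2, 5, 4, 6, 7): H = 9, 3, 5, 1, -1, mean 3.4.
Difference = 5 − 3.4 = 1.6.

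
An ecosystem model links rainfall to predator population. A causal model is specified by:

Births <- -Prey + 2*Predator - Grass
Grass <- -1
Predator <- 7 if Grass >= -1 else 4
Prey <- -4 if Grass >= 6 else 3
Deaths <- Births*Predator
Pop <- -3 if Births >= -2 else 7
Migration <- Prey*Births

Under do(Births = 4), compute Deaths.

Intervening sets Births = 4 and removes its equation (Births <- -Prey + 2*Predator - Grass).
Predator = 7 if Grass >= -1 else 4  [with Grass=-1]  = 7
Deaths = Births*Predator  [with Births=4, Predator=7]  = 28

28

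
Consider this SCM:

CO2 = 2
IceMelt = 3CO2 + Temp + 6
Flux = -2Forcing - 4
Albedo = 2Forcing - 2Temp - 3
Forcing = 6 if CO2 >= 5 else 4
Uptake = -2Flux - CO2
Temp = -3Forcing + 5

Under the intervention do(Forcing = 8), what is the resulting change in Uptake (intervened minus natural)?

16

Under do(Forcing=8), the mechanism Forcing = 6 if CO2 >= 5 else 4 is discarded; Forcing is fixed at 8.
Flux = -2Forcing - 4  [with Forcing=8]  = -20
Uptake = -2Flux - CO2  [with Flux=-20, CO2=2]  = 38
Without intervention: Forcing = 6 if CO2 >= 5 else 4  [with CO2=2]  = 4; Flux = -2Forcing - 4  [with Forcing=4]  = -12; Uptake = -2Flux - CO2  [with Flux=-12, CO2=2]  = 22.
Change = 38 − 22 = 16.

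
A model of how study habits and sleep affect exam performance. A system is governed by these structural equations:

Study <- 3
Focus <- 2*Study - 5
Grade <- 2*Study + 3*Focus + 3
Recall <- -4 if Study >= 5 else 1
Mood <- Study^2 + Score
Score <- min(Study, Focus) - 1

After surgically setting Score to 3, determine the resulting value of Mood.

The intervention breaks the incoming arrows to Score: Score <- min(Study, Focus) - 1 no longer applies, and Score = 3.
Mood = Study^2 + Score  [with Study=3, Score=3]  = 12

12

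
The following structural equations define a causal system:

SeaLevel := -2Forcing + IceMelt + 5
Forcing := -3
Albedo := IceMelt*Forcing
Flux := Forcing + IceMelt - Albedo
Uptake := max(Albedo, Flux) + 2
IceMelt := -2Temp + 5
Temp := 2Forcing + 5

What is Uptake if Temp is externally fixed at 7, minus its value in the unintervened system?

Under do(Temp=7), the mechanism Temp := 2Forcing + 5 is discarded; Temp is fixed at 7.
IceMelt = -2Temp + 5  [with Temp=7]  = -9
Albedo = IceMelt*Forcing  [with IceMelt=-9, Forcing=-3]  = 27
Flux = Forcing + IceMelt - Albedo  [with Forcing=-3, IceMelt=-9, Albedo=27]  = -39
Uptake = max(Albedo, Flux) + 2  [with Albedo=27, Flux=-39]  = 29
Without intervention: Temp = 2Forcing + 5  [with Forcing=-3]  = -1; IceMelt = -2Temp + 5  [with Temp=-1]  = 7; Albedo = IceMelt*Forcing  [with IceMelt=7, Forcing=-3]  = -21; Flux = Forcing + IceMelt - Albedo  [with Forcing=-3, IceMelt=7, Albedo=-21]  = 25; Uptake = max(Albedo, Flux) + 2  [with Albedo=-21, Flux=25]  = 27.
Change = 29 − 27 = 2.

2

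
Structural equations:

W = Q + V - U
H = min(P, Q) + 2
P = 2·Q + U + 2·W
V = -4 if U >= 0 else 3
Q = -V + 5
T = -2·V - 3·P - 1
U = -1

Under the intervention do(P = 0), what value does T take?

The intervention breaks the incoming arrows to P: P = 2·Q + U + 2·W no longer applies, and P = 0.
V = -4 if U >= 0 else 3  [with U=-1]  = 3
T = -2·V - 3·P - 1  [with V=3, P=0]  = -7

-7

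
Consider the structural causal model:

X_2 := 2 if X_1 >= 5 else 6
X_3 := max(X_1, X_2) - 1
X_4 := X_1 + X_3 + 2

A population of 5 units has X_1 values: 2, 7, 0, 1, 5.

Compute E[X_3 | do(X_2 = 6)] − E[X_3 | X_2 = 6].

0.2

The intervention sets X_2=6 in all 5 units regardless of X_1. Recomputing X_3 per unit gives 5, 6, 5, 5, 5; average 5.2.
E[X_3|X_2=6] averages over only the 3 units with X_2=6 (X_1 = 2, 0, 1): X_3 = 5, 5, 5, mean 5.
Difference = 5.2 − 5 = 0.2.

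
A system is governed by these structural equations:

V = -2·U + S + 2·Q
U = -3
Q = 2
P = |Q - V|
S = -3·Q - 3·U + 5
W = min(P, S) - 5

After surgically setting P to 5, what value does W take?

The intervention breaks the incoming arrows to P: P = |Q - V| no longer applies, and P = 5.
S = -3·Q - 3·U + 5  [with Q=2, U=-3]  = 8
W = min(P, S) - 5  [with P=5, S=8]  = 0

0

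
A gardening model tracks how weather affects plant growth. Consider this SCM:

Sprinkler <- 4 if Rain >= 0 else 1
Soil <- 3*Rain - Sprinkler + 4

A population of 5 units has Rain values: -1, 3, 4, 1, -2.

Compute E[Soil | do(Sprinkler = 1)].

Every unit gets Sprinkler=1 under the intervention. Soil values become 0, 12, 15, 6, -3; E[Soil|do(Sprinkler=1)] = 6.

6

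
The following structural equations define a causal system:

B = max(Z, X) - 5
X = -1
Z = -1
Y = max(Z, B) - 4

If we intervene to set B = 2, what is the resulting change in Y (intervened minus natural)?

3

The intervention breaks the incoming arrows to B: B = max(Z, X) - 5 no longer applies, and B = 2.
Y = max(Z, B) - 4  [with Z=-1, B=2]  = -2
Without intervention: B = max(Z, X) - 5  [with Z=-1, X=-1]  = -6; Y = max(Z, B) - 4  [with Z=-1, B=-6]  = -5.
Change = -2 − (-5) = 3.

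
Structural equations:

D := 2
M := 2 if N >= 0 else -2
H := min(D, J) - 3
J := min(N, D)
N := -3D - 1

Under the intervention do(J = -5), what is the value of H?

-8

do(J=-5) replaces the equation J := min(N, D) with the constant J = -5.
H = min(D, J) - 3  [with D=2, J=-5]  = -8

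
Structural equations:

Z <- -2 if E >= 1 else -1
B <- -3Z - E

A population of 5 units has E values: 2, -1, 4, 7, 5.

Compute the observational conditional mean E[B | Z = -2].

Conditioning on Z=-2 selects the 4 unit(s) with E ∈ {2, 4, 7, 5}. Their B values: 4, 2, -1, 1. Mean = 1.5.

1.5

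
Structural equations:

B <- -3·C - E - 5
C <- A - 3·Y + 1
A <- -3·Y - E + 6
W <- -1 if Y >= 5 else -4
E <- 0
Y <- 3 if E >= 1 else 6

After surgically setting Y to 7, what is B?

Under do(Y=7), the mechanism Y <- 3 if E >= 1 else 6 is discarded; Y is fixed at 7.
A = -3·Y - E + 6  [with Y=7, E=0]  = -15
C = A - 3·Y + 1  [with A=-15, Y=7]  = -35
B = -3·C - E - 5  [with C=-35, E=0]  = 100

100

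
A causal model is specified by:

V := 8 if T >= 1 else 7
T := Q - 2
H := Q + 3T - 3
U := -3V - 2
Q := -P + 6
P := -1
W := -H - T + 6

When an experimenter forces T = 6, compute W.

The intervention breaks the incoming arrows to T: T := Q - 2 no longer applies, and T = 6.
Q = -P + 6  [with P=-1]  = 7
H = Q + 3T - 3  [with Q=7, T=6]  = 22
W = -H - T + 6  [with H=22, T=6]  = -22

-22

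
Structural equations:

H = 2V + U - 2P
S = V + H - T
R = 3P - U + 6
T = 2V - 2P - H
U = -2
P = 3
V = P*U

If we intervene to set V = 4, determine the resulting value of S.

2

The intervention breaks the incoming arrows to V: V = P*U no longer applies, and V = 4.
H = 2V + U - 2P  [with V=4, U=-2, P=3]  = 0
T = 2V - 2P - H  [with V=4, P=3, H=0]  = 2
S = V + H - T  [with V=4, H=0, T=2]  = 2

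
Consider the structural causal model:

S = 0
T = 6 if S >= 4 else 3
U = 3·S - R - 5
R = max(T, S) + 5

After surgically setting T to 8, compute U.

-18

Under do(T=8), the mechanism T = 6 if S >= 4 else 3 is discarded; T is fixed at 8.
R = max(T, S) + 5  [with T=8, S=0]  = 13
U = 3·S - R - 5  [with S=0, R=13]  = -18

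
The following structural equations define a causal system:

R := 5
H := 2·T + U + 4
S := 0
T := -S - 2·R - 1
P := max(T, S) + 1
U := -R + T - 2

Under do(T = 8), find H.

The intervention breaks the incoming arrows to T: T := -S - 2·R - 1 no longer applies, and T = 8.
U = -R + T - 2  [with R=5, T=8]  = 1
H = 2·T + U + 4  [with T=8, U=1]  = 21

21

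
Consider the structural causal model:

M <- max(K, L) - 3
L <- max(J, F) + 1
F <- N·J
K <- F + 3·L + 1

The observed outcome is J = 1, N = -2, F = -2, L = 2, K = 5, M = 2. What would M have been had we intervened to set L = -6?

-9

Under do(L=-6), the mechanism L <- max(J, F) + 1 is discarded; L is fixed at -6.
F = N·J  [with N=-2, J=1]  = -2
K = F + 3·L + 1  [with F=-2, L=-6]  = -19
M = max(K, L) - 3  [with K=-19, L=-6]  = -9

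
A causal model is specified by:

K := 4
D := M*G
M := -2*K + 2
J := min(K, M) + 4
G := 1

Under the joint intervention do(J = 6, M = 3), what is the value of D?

Under do(J = 6, M = 3), each intervened variable's structural equation is replaced by its fixed value.
D = M*G  [with M=3, G=1]  = 3

3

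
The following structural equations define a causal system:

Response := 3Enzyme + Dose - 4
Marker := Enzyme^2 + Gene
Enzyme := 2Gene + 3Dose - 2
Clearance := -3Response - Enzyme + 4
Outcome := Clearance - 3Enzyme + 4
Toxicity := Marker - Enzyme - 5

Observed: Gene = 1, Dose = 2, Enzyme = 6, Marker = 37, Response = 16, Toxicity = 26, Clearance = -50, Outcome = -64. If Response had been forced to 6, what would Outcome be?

do(Response=6) replaces the equation Response := 3Enzyme + Dose - 4 with the constant Response = 6.
Enzyme = 2Gene + 3Dose - 2  [with Gene=1, Dose=2]  = 6
Clearance = -3Response - Enzyme + 4  [with Response=6, Enzyme=6]  = -20
Outcome = Clearance - 3Enzyme + 4  [with Clearance=-20, Enzyme=6]  = -34

-34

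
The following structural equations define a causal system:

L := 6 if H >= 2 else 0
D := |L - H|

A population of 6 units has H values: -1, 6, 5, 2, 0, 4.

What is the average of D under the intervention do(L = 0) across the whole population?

3

Under do(L=0), L's equation is replaced by L=0 for every unit. Per-unit D: 1, 6, 5, 2, 0, 4. Mean = 3.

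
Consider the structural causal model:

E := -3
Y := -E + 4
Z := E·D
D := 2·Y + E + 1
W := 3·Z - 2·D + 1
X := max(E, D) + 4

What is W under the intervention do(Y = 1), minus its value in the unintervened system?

132

do(Y=1) replaces the equation Y := -E + 4 with the constant Y = 1.
D = 2·Y + E + 1  [with Y=1, E=-3]  = 0
Z = E·D  [with E=-3, D=0]  = 0
W = 3·Z - 2·D + 1  [with Z=0, D=0]  = 1
Without intervention: Y = -E + 4  [with E=-3]  = 7; D = 2·Y + E + 1  [with Y=7, E=-3]  = 12; Z = E·D  [with E=-3, D=12]  = -36; W = 3·Z - 2·D + 1  [with Z=-36, D=12]  = -131.
Change = 1 − (-131) = 132.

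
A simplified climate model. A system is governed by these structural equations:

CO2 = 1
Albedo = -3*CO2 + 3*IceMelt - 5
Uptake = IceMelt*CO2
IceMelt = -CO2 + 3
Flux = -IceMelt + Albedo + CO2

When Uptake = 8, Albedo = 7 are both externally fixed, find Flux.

Under do(Uptake = 8, Albedo = 7), each intervened variable's structural equation is replaced by its fixed value.
IceMelt = -CO2 + 3  [with CO2=1]  = 2
Flux = -IceMelt + Albedo + CO2  [with IceMelt=2, Albedo=7, CO2=1]  = 6

6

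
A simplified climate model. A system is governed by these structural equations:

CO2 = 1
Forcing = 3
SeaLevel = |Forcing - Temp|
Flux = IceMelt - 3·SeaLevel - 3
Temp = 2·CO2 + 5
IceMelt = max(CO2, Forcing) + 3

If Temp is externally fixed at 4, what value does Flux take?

The intervention breaks the incoming arrows to Temp: Temp = 2·CO2 + 5 no longer applies, and Temp = 4.
IceMelt = max(CO2, Forcing) + 3  [with CO2=1, Forcing=3]  = 6
SeaLevel = |Forcing - Temp|  [with Forcing=3, Temp=4]  = 1
Flux = IceMelt - 3·SeaLevel - 3  [with IceMelt=6, SeaLevel=1]  = 0

0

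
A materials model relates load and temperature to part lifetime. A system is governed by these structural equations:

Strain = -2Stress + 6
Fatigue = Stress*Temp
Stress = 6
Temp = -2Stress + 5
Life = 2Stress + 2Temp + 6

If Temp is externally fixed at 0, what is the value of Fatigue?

The intervention breaks the incoming arrows to Temp: Temp = -2Stress + 5 no longer applies, and Temp = 0.
Fatigue = Stress*Temp  [with Stress=6, Temp=0]  = 0

0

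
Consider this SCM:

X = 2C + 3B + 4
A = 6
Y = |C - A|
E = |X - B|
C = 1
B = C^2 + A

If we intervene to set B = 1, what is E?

8

The intervention breaks the incoming arrows to B: B = C^2 + A no longer applies, and B = 1.
X = 2C + 3B + 4  [with C=1, B=1]  = 9
E = |X - B|  [with X=9, B=1]  = 8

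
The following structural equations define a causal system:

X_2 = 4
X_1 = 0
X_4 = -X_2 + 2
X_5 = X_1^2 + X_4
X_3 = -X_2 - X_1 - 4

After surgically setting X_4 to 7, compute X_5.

7

Intervening sets X_4 = 7 and removes its equation (X_4 = -X_2 + 2).
X_5 = X_1^2 + X_4  [with X_1=0, X_4=7]  = 7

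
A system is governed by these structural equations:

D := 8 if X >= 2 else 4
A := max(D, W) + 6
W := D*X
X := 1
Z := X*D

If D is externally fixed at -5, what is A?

Under do(D=-5), the mechanism D := 8 if X >= 2 else 4 is discarded; D is fixed at -5.
W = D*X  [with D=-5, X=1]  = -5
A = max(D, W) + 6  [with D=-5, W=-5]  = 1

1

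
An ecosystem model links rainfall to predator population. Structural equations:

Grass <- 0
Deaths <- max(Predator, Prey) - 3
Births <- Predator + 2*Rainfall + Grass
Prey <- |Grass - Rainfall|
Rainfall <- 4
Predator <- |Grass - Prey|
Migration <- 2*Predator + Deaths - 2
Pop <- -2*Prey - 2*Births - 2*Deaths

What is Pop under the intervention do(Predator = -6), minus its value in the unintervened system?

do(Predator=-6) replaces the equation Predator <- |Grass - Prey| with the constant Predator = -6.
Prey = |Grass - Rainfall|  [with Grass=0, Rainfall=4]  = 4
Births = Predator + 2*Rainfall + Grass  [with Predator=-6, Rainfall=4, Grass=0]  = 2
Deaths = max(Predator, Prey) - 3  [with Predator=-6, Prey=4]  = 1
Pop = -2*Prey - 2*Births - 2*Deaths  [with Prey=4, Births=2, Deaths=1]  = -14
Without intervention: Prey = |Grass - Rainfall|  [with Grass=0, Rainfall=4]  = 4; Predator = |Grass - Prey|  [with Grass=0, Prey=4]  = 4; Births = Predator + 2*Rainfall + Grass  [with Predator=4, Rainfall=4, Grass=0]  = 12; Deaths = max(Predator, Prey) - 3  [with Predator=4, Prey=4]  = 1; Pop = -2*Prey - 2*Births - 2*Deaths  [with Prey=4, Births=12, Deaths=1]  = -34.
Change = -14 − (-34) = 20.

20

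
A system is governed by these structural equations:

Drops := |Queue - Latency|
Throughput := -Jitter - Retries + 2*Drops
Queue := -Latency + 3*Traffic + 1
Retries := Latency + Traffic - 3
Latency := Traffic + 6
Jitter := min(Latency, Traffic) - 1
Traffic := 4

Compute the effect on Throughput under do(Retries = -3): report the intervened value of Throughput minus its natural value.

14

Under do(Retries=-3), the mechanism Retries := Latency + Traffic - 3 is discarded; Retries is fixed at -3.
Latency = Traffic + 6  [with Traffic=4]  = 10
Queue = -Latency + 3*Traffic + 1  [with Latency=10, Traffic=4]  = 3
Drops = |Queue - Latency|  [with Queue=3, Latency=10]  = 7
Jitter = min(Latency, Traffic) - 1  [with Latency=10, Traffic=4]  = 3
Throughput = -Jitter - Retries + 2*Drops  [with Jitter=3, Retries=-3, Drops=7]  = 14
Without intervention: Latency = Traffic + 6  [with Traffic=4]  = 10; Queue = -Latency + 3*Traffic + 1  [with Latency=10, Traffic=4]  = 3; Drops = |Queue - Latency|  [with Queue=3, Latency=10]  = 7; Retries = Latency + Traffic - 3  [with Latency=10, Traffic=4]  = 11; Jitter = min(Latency, Traffic) - 1  [with Latency=10, Traffic=4]  = 3; Throughput = -Jitter - Retries + 2*Drops  [with Jitter=3, Retries=11, Drops=7]  = 0.
Change = 14 − 0 = 14.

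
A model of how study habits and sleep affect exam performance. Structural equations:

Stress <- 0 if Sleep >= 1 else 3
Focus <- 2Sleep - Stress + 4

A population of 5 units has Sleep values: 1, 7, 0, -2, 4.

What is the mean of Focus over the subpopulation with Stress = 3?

-1

Conditioning on Stress=3 selects the 2 unit(s) with Sleep ∈ {0, -2}. Their Focus values: 1, -3. Mean = -1.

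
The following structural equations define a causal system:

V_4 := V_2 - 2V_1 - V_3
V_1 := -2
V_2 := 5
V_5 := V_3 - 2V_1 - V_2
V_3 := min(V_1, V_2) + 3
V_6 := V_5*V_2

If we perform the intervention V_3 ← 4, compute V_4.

The intervention breaks the incoming arrows to V_3: V_3 := min(V_1, V_2) + 3 no longer applies, and V_3 = 4.
V_4 = V_2 - 2V_1 - V_3  [with V_2=5, V_1=-2, V_3=4]  = 5

5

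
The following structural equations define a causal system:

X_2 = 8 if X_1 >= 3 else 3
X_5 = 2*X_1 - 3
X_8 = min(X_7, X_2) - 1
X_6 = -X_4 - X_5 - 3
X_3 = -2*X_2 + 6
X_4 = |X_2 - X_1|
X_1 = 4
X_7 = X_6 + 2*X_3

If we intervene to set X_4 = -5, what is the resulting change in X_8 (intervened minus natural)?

do(X_4=-5) replaces the equation X_4 = |X_2 - X_1| with the constant X_4 = -5.
X_2 = 8 if X_1 >= 3 else 3  [with X_1=4]  = 8
X_3 = -2*X_2 + 6  [with X_2=8]  = -10
X_5 = 2*X_1 - 3  [with X_1=4]  = 5
X_6 = -X_4 - X_5 - 3  [with X_4=-5, X_5=5]  = -3
X_7 = X_6 + 2*X_3  [with X_6=-3, X_3=-10]  = -23
X_8 = min(X_7, X_2) - 1  [with X_7=-23, X_2=8]  = -24
Without intervention: X_2 = 8 if X_1 >= 3 else 3  [with X_1=4]  = 8; X_3 = -2*X_2 + 6  [with X_2=8]  = -10; X_4 = |X_2 - X_1|  [with X_2=8, X_1=4]  = 4; X_5 = 2*X_1 - 3  [with X_1=4]  = 5; X_6 = -X_4 - X_5 - 3  [with X_4=4, X_5=5]  = -12; X_7 = X_6 + 2*X_3  [with X_6=-12, X_3=-10]  = -32; X_8 = min(X_7, X_2) - 1  [with X_7=-32, X_2=8]  = -33.
Change = -24 − (-33) = 9.

9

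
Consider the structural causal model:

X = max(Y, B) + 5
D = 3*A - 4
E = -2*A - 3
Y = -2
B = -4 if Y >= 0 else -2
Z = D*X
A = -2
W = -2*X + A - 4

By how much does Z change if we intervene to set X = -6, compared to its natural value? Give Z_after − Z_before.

Under do(X=-6), the mechanism X = max(Y, B) + 5 is discarded; X is fixed at -6.
D = 3*A - 4  [with A=-2]  = -10
Z = D*X  [with D=-10, X=-6]  = 60
Without intervention: B = -4 if Y >= 0 else -2  [with Y=-2]  = -2; D = 3*A - 4  [with A=-2]  = -10; X = max(Y, B) + 5  [with Y=-2, B=-2]  = 3; Z = D*X  [with D=-10, X=3]  = -30.
Change = 60 − (-30) = 90.

90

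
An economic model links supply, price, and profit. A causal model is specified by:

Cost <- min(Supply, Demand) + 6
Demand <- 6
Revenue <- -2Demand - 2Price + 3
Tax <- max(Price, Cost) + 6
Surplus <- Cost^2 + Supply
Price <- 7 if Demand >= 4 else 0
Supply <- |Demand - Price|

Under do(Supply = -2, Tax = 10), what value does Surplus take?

14

Under do(Supply = -2, Tax = 10), each intervened variable's structural equation is replaced by its fixed value.
Cost = min(Supply, Demand) + 6  [with Supply=-2, Demand=6]  = 4
Surplus = Cost^2 + Supply  [with Cost=4, Supply=-2]  = 14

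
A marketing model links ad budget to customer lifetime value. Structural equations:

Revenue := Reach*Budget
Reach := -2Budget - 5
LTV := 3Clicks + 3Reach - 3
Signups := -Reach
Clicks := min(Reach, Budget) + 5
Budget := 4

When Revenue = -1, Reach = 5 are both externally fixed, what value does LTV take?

The joint intervention fixes Revenue = -1, Reach = 5, removing each variable's own equation.
Clicks = min(Reach, Budget) + 5  [with Reach=5, Budget=4]  = 9
LTV = 3Clicks + 3Reach - 3  [with Clicks=9, Reach=5]  = 39

39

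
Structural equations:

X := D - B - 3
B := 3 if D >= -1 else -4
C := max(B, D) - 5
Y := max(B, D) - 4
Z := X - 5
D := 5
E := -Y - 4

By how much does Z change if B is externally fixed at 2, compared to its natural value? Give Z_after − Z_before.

Under do(B=2), the mechanism B := 3 if D >= -1 else -4 is discarded; B is fixed at 2.
X = D - B - 3  [with D=5, B=2]  = 0
Z = X - 5  [with X=0]  = -5
Without intervention: B = 3 if D >= -1 else -4  [with D=5]  = 3; X = D - B - 3  [with D=5, B=3]  = -1; Z = X - 5  [with X=-1]  = -6.
Change = -5 − (-6) = 1.

1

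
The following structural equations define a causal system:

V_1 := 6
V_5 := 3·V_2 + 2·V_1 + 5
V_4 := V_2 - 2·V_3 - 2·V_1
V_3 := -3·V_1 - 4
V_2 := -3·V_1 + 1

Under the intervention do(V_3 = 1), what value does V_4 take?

The intervention breaks the incoming arrows to V_3: V_3 := -3·V_1 - 4 no longer applies, and V_3 = 1.
V_2 = -3·V_1 + 1  [with V_1=6]  = -17
V_4 = V_2 - 2·V_3 - 2·V_1  [with V_2=-17, V_3=1, V_1=6]  = -31

-31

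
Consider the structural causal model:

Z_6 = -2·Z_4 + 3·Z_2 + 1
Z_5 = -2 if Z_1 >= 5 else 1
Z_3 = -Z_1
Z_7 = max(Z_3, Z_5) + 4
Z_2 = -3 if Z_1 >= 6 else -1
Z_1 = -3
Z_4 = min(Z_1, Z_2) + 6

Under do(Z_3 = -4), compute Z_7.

5

The intervention breaks the incoming arrows to Z_3: Z_3 = -Z_1 no longer applies, and Z_3 = -4.
Z_5 = -2 if Z_1 >= 5 else 1  [with Z_1=-3]  = 1
Z_7 = max(Z_3, Z_5) + 4  [with Z_3=-4, Z_5=1]  = 5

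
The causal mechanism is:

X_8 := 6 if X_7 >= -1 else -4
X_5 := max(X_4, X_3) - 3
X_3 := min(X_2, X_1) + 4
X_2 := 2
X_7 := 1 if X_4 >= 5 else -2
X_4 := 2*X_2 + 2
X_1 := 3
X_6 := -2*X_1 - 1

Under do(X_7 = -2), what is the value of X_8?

-4

do(X_7=-2) replaces the equation X_7 := 1 if X_4 >= 5 else -2 with the constant X_7 = -2.
X_8 = 6 if X_7 >= -1 else -4  [with X_7=-2]  = -4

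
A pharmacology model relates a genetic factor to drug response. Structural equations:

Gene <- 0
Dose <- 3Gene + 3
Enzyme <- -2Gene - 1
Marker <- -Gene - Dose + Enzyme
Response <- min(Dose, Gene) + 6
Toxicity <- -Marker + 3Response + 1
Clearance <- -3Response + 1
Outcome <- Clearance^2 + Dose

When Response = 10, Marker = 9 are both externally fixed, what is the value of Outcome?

Under do(Response = 10, Marker = 9), each intervened variable's structural equation is replaced by its fixed value.
Dose = 3Gene + 3  [with Gene=0]  = 3
Clearance = -3Response + 1  [with Response=10]  = -29
Outcome = Clearance^2 + Dose  [with Clearance=-29, Dose=3]  = 844

844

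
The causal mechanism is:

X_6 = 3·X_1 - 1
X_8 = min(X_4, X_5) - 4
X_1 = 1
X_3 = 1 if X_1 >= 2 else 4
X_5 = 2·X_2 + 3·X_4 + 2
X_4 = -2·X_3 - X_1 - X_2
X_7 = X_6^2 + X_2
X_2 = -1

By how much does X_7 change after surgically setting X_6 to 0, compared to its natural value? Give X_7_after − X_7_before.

-4

Intervening sets X_6 = 0 and removes its equation (X_6 = 3·X_1 - 1).
X_7 = X_6^2 + X_2  [with X_6=0, X_2=-1]  = -1
Without intervention: X_6 = 3·X_1 - 1  [with X_1=1]  = 2; X_7 = X_6^2 + X_2  [with X_6=2, X_2=-1]  = 3.
Change = -1 − 3 = -4.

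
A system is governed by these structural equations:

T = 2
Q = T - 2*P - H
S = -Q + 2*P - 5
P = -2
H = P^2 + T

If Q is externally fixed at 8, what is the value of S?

-17

Intervening sets Q = 8 and removes its equation (Q = T - 2*P - H).
S = -Q + 2*P - 5  [with Q=8, P=-2]  = -17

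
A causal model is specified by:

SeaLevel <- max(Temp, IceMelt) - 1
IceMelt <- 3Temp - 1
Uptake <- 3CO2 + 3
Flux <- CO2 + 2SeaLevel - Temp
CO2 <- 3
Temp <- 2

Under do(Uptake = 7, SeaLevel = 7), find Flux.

15

Setting Uptake = 7, SeaLevel = 7 by intervention discards those variables' equations.
Flux = CO2 + 2SeaLevel - Temp  [with CO2=3, SeaLevel=7, Temp=2]  = 15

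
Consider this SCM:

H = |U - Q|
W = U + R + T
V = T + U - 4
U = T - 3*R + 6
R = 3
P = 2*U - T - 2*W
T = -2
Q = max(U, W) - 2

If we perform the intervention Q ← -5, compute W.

The intervention breaks the incoming arrows to Q: Q = max(U, W) - 2 no longer applies, and Q = -5.
Since W is not a descendant of the intervened variable, it is unaffected.
U = T - 3*R + 6  [with T=-2, R=3]  = -5
W = U + R + T  [with U=-5, R=3, T=-2]  = -4

-4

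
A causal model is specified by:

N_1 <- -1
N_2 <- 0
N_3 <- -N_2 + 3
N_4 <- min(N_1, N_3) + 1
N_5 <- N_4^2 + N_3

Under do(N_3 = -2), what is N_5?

do(N_3=-2) replaces the equation N_3 <- -N_2 + 3 with the constant N_3 = -2.
N_4 = min(N_1, N_3) + 1  [with N_1=-1, N_3=-2]  = -1
N_5 = N_4^2 + N_3  [with N_4=-1, N_3=-2]  = -1

-1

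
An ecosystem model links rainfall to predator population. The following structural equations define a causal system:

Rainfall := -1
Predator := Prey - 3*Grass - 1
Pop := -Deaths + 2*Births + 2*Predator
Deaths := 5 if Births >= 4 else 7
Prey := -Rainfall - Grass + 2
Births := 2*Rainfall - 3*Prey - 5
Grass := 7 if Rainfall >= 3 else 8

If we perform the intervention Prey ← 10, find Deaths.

7

The intervention breaks the incoming arrows to Prey: Prey := -Rainfall - Grass + 2 no longer applies, and Prey = 10.
Births = 2*Rainfall - 3*Prey - 5  [with Rainfall=-1, Prey=10]  = -37
Deaths = 5 if Births >= 4 else 7  [with Births=-37]  = 7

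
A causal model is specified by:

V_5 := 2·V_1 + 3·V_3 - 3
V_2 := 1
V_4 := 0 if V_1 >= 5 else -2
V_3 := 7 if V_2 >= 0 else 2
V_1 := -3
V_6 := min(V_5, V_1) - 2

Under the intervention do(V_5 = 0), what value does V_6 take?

-5

The intervention breaks the incoming arrows to V_5: V_5 := 2·V_1 + 3·V_3 - 3 no longer applies, and V_5 = 0.
V_6 = min(V_5, V_1) - 2  [with V_5=0, V_1=-3]  = -5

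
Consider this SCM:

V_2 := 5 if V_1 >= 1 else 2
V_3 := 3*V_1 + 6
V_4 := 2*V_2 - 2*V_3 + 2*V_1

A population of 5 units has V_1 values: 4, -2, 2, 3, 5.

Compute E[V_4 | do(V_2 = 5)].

-11.6

Under do(V_2=5), V_2's equation is replaced by V_2=5 for every unit. Per-unit V_4: -18, 6, -10, -14, -22. Mean = -11.6.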